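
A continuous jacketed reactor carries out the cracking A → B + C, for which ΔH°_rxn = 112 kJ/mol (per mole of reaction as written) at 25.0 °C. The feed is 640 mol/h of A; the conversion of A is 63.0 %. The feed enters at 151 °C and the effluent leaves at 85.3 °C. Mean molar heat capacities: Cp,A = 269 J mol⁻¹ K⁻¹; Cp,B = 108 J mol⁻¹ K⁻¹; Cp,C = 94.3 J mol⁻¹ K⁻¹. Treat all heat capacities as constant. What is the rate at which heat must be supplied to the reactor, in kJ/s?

Q_in = 8.95 kJ/s

Extent of reaction ξ = 0.630 × 640 = 403.2 mol/h
Reaction term: ξ·ΔH°_rxn = 403.2 × 112 = 45158 kJ/h
Sensible, feed 151→25 °C: -21692 kJ/h
Outlet flows (mol/h): A 236.8, B 403.2, C 403.2
Sensible, products 25→85.3 °C: 8759.6 kJ/h
Q = ΔH = 32226 kJ/h = 8.9516 kW
Heat supplied = 8.9516 kJ/s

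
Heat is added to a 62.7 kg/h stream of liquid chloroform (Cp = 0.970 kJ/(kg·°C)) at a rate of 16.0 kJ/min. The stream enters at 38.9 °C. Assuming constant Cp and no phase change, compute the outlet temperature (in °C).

Q = 16.0 kJ/min = 960 kJ/h
ΔT = Q/(ṁ·Cp) = 960/(62.7×0.970) = 15.785 K
T_out = 38.9 + 15.785 = 54.685 °C

T_out = 54.7 °C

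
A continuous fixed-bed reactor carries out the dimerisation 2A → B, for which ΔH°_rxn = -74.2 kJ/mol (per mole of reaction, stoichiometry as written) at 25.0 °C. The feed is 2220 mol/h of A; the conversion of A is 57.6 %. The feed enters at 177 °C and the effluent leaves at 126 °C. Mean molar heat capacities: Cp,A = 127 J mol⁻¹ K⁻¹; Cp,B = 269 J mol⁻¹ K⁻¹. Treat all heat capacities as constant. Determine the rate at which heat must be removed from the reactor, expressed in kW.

Extent of reaction ξ = 0.576 × 2220 / 2 = 639.36 mol/h
Reaction term: ξ·ΔH°_rxn = 639.36 × -74.2 = -47441 kJ/h
Sensible, feed 177→25 °C: -42855 kJ/h
Outlet flows (mol/h): A 941.28, B 639.36
Sensible, products 25→126 °C: 29445 kJ/h
Q = ΔH = -60851 kJ/h = -16.903 kW
Heat removed = 16.903 kW

Q_out = 16.9 kW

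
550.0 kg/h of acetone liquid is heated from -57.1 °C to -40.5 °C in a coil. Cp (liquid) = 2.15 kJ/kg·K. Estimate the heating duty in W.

Q = ṁ·Cp·ΔT = 550.0 × 2.15 × (-40.5 − -57.1) = 19630 kJ/h
Converting: 19630 / 3600 s = 5.4526 kW
Heating duty = 5452.6 W

Q = 5450 W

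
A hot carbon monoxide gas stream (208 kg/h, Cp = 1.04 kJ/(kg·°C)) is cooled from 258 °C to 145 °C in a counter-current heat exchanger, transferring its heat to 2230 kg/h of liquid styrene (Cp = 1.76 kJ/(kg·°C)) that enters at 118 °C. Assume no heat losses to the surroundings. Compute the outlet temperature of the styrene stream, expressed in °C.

Heat released by hot stream: Q = 208 × 1.04 × (258 − 145) = 24444 kJ/h
Energy balance on cold side (adiabatic exchanger): Q = ṁ_c·Cp_c·(T_c,out − T_c,in)
T_c,out = 118 + 24444/(2230 × 1.76) = 124.23 °C

T_c,out = 124 °C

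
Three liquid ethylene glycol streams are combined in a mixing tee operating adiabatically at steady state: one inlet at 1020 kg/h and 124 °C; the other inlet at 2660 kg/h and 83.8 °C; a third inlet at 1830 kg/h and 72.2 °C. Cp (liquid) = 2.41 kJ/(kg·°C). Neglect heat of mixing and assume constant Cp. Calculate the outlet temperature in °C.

T_out = 87.4 °C

Adiabatic, steady state ⇒ Σ ṁᵢCp,ᵢ(T_out − Tᵢ) = 0
Σ ṁᵢCp,ᵢTᵢ = 1020×2.41×124 + 2660×2.41×83.8 + 1830×2.41×72.2 = 1.1604e+06
Σ ṁᵢCp,ᵢ = 1020×2.41 + 2660×2.41 + 1830×2.41 = 13279
T_out = 1.1604e+06 / 13279 = 87.389 °C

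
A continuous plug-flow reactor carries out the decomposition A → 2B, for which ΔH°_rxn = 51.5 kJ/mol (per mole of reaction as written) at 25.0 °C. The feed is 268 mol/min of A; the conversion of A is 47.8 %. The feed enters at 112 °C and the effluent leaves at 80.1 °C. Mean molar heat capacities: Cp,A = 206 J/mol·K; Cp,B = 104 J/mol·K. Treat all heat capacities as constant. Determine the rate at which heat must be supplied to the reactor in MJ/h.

Q_in = 291 MJ/h

Extent of reaction ξ = 0.478 × 268 = 128.1 mol/min
Reaction term: ξ·ΔH°_rxn = 128.1 × 51.5 = 6597.4 kJ/min
Sensible, feed 112→25 °C: -4803.1 kJ/min
Outlet flows (mol/min): A 139.9, B 256.21
Sensible, products 25→80.1 °C: 3056.1 kJ/min
Q = ΔH = 4850.3 kJ/min = 80.839 kW
Heat supplied = 291.02 MJ/h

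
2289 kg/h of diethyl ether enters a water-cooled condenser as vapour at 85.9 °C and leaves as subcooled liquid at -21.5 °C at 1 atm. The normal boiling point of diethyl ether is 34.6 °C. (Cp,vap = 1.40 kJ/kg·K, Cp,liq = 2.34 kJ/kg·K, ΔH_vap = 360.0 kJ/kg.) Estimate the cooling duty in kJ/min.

vapour 85.9→34.6 °C: -71.82 kJ/kg
condensation at 34.6 °C: -360 kJ/kg
liquid 34.6→-21.5 °C: -131.27 kJ/kg
Δh = -71.82 + -360 + -131.27 = -563.09 kJ/kg
Q = ṁ·Δh = 2289 kg/h × -563.09 kJ/kg = -1.2889e+06 kJ/h
|Q| = 358.03 kW = 21482 kJ/min

Q_c = 21500 kJ/min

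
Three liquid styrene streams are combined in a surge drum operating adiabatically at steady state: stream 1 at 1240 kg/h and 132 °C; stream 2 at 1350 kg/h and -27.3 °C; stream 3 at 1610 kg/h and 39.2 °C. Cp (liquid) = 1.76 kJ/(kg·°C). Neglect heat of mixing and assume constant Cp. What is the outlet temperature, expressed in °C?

T_out = 45.2 °C

Adiabatic, steady state ⇒ Σ ṁᵢCp,ᵢ(T_out − Tᵢ) = 0
Σ ṁᵢCp,ᵢTᵢ = 1240×1.76×132 + 1350×1.76×-27.3 + 1610×1.76×39.2 = 334290
Σ ṁᵢCp,ᵢ = 1240×1.76 + 1350×1.76 + 1610×1.76 = 7392
T_out = 334290 / 7392 = 45.223 °C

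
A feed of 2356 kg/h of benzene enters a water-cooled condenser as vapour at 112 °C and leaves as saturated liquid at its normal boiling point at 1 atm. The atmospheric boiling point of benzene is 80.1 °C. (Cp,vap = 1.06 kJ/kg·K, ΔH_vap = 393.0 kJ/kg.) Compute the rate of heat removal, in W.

vapour 112→80.1 °C: -33.814 kJ/kg
condensation at 80.1 °C: -393 kJ/kg
Δh = -33.814 + -393 = -426.81 kJ/kg
Q = ṁ·Δh = 2356 kg/h × -426.81 kJ/kg = -1.0056e+06 kJ/h
|Q| = 279.33 kW = 279330 W

Q_c = 279000 W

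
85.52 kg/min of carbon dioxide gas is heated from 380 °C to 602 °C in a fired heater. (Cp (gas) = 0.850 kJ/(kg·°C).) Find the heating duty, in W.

Q = 269000 W

Q = ṁ·Cp·ΔT = 85.52 × 0.850 × (602 − 380) = 16138 kJ/min
Converting: 16138 / 60 s = 268.96 kW
Heating duty = 268960 W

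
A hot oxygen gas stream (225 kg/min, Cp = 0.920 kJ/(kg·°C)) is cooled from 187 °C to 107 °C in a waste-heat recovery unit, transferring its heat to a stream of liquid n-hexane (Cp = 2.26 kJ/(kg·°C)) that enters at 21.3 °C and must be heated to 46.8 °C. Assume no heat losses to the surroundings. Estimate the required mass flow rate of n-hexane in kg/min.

Heat released by hot stream: Q = 225 × 0.920 × (187 − 107) = 16560 kJ/min
Energy balance on cold side (adiabatic exchanger): Q = ṁ_c·Cp_c·(T_c,out − T_c,in)
ṁ_c = 16560 / [2.26 × (46.8 − 21.3)] = 287.35 kg/min

ṁ_c = 287 kg/min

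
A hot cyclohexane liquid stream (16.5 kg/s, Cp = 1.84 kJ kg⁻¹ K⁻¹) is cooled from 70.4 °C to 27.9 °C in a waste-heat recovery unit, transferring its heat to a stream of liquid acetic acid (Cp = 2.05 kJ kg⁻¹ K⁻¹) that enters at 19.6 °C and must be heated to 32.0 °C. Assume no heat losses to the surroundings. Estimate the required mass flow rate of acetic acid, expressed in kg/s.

Heat released by hot stream: Q = 16.5 × 1.84 × (70.4 − 27.9) = 1290.3 kJ/s
Energy balance on cold side (adiabatic exchanger): Q = ṁ_c·Cp_c·(T_c,out − T_c,in)
ṁ_c = 1290.3 / [2.05 × (32.0 − 19.6)] = 50.759 kg/s

ṁ_c = 50.8 kg/s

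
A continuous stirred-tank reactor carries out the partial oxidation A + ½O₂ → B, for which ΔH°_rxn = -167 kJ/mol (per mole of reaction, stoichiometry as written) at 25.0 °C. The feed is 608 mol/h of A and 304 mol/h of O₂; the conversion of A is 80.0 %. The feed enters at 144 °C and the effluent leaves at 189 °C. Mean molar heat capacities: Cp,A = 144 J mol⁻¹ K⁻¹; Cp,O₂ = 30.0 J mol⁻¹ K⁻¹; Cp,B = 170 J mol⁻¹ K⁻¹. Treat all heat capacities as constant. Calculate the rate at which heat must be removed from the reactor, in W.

Extent of reaction ξ = 0.800 × 608 = 486.4 mol/h
Reaction term: ξ·ΔH°_rxn = 486.4 × -167 = -81229 kJ/h
Sensible, feed 144→25 °C: -11504 kJ/h
Outlet flows (mol/h): A 121.6, O₂ 60.8, B 486.4
Sensible, products 25→189 °C: 16732 kJ/h
Q = ΔH = -76001 kJ/h = -21.111 kW
Heat removed = 21111 W

Q_out = 21100 W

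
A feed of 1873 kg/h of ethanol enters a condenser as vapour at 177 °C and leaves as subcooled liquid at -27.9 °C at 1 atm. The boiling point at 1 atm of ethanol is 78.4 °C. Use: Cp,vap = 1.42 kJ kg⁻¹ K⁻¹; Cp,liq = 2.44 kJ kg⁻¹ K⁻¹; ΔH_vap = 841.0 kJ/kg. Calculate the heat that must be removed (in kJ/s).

Q_c = 645 kJ/s

vapour 177→78.4 °C: -140.01 kJ/kg
condensation at 78.4 °C: -841 kJ/kg
liquid 78.4→-27.9 °C: -259.37 kJ/kg
Δh = -140.01 + -841 + -259.37 = -1240.4 kJ/kg
Q = ṁ·Δh = 1873 kg/h × -1240.4 kJ/kg = -2.3232e+06 kJ/h
|Q| = 645.34 kW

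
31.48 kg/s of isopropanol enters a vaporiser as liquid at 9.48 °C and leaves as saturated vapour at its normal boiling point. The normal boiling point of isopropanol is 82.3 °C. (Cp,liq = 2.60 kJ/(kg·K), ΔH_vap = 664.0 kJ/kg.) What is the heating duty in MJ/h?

liquid 9.48→82.3 °C: 189.33 kJ/kg
vaporisation at 82.3 °C: 664 kJ/kg
Δh = 189.33 + 664 = 853.33 kJ/kg
Q = ṁ·Δh = 31.48 kg/s × 853.33 kJ/kg = 26863 kJ/s
|Q| = 26863 kW = 96706 MJ/h

Q = 96700 MJ/h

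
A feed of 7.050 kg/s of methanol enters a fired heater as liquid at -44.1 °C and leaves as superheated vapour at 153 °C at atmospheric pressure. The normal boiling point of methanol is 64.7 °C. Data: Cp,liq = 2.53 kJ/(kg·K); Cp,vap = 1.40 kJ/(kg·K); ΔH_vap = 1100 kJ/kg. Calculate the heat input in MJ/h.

Q = 38000 MJ/h

liquid -44.1→64.7 °C: 275.26 kJ/kg
vaporisation at 64.7 °C: 1100 kJ/kg
vapour 64.7→153 °C: 123.62 kJ/kg
Δh = 275.26 + 1100 + 123.62 = 1498.9 kJ/kg
Q = ṁ·Δh = 7.050 kg/s × 1498.9 kJ/kg = 10567 kJ/s
|Q| = 10567 kW = 38042 MJ/h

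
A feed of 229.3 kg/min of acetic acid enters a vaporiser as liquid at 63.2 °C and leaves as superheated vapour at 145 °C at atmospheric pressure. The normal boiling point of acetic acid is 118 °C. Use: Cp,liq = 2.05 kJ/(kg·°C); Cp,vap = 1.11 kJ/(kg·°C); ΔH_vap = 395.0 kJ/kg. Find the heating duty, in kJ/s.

Q = 2050 kJ/s

liquid 63.2→118 °C: 112.34 kJ/kg
vaporisation at 118 °C: 395 kJ/kg
vapour 118→145 °C: 29.97 kJ/kg
Δh = 112.34 + 395 + 29.97 = 537.31 kJ/kg
Q = ṁ·Δh = 229.3 kg/min × 537.31 kJ/kg = 123210 kJ/min
|Q| = 2053.4 kW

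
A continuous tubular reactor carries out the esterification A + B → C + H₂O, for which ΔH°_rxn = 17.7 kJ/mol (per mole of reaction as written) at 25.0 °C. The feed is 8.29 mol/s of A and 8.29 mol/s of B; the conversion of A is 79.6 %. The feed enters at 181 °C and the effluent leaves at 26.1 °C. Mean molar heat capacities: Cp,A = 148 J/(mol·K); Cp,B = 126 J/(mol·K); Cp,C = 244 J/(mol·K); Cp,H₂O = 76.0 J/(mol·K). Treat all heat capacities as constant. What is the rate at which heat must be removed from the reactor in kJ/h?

Q_out = 845000 kJ/h

Extent of reaction ξ = 0.796 × 8.29 = 6.5988 mol/s
Reaction term: ξ·ΔH°_rxn = 6.5988 × 17.7 = 116.8 kJ/s
Sensible, feed 181→25 °C: -354.35 kJ/s
Outlet flows (mol/s): A 1.6912, B 1.6912, C 6.5988, H₂O 6.5988
Sensible, products 25→26.1 °C: 2.8325 kJ/s
Q = ΔH = -234.72 kJ/s = -234.72 kW
Heat removed = 844980 kJ/h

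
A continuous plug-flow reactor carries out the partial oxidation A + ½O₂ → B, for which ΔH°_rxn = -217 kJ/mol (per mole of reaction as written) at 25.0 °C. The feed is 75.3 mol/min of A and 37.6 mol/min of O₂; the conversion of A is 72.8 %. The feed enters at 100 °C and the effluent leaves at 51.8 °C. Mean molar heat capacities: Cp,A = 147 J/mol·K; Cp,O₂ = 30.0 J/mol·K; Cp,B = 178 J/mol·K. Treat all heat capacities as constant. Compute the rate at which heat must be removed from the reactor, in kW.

Q_out = 208 kW

Extent of reaction ξ = 0.728 × 75.3 = 54.818 mol/min
Reaction term: ξ·ΔH°_rxn = 54.818 × -217 = -11896 kJ/min
Sensible, feed 100→25 °C: -914.78 kJ/min
Outlet flows (mol/min): A 20.482, O₂ 10.191, B 54.818
Sensible, products 25→51.8 °C: 350.39 kJ/min
Q = ΔH = -12460 kJ/min = -207.67 kW
Heat removed = 207.67 kW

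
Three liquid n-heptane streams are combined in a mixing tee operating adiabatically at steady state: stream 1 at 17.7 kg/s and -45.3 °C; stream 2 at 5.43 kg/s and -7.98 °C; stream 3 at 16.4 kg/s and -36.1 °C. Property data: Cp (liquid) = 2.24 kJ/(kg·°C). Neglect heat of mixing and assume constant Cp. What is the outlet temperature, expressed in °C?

T_out = -36.4 °C

No heat crosses the boundary, so H_out = H_in.
Σ ṁᵢCp,ᵢTᵢ = 17.7×2.24×-45.3 + 5.43×2.24×-7.98 + 16.4×2.24×-36.1 = -3219.3
Σ ṁᵢCp,ᵢ = 17.7×2.24 + 5.43×2.24 + 16.4×2.24 = 88.547
T_out = -3219.3 / 88.547 = -36.357 °C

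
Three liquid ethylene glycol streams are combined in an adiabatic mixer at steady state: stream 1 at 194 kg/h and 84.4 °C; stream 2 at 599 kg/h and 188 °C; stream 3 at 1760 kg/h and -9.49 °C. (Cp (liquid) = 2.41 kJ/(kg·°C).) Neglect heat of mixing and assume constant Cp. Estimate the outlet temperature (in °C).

T_out = 44.0 °C

Energy balance with Q = 0: Σ ṁᵢCp,ᵢ(T_out − Tᵢ) = 0
T_out = Σ ṁᵢCp,ᵢTᵢ / Σ ṁᵢCp,ᵢ
      = 270600 / 6152.7 = 43.981 °C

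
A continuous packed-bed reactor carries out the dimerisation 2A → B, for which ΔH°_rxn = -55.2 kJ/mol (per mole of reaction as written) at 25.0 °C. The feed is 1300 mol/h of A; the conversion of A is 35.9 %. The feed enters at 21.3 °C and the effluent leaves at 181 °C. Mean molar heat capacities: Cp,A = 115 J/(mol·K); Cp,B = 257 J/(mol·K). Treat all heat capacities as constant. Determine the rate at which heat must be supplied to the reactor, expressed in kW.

Extent of reaction ξ = 0.359 × 1300 / 2 = 233.35 mol/h
Reaction term: ξ·ΔH°_rxn = 233.35 × -55.2 = -12881 kJ/h
Sensible, feed 21.3→25 °C: 553.15 kJ/h
Outlet flows (mol/h): A 833.3, B 233.35
Sensible, products 25→181 °C: 24305 kJ/h
Q = ΔH = 11977 kJ/h = 3.327 kW
Heat supplied = 3.327 kW

Q_in = 3.33 kW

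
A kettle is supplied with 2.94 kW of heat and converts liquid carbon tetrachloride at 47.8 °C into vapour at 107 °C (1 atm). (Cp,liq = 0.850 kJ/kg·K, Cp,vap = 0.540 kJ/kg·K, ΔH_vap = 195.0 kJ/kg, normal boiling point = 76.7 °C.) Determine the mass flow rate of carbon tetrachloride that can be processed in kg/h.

Δh = 0.850×(76.7−47.8) + 195.0 + 0.540×(107−76.7) = 235.93 kJ/kg
Q = 2.94 kW = 2.94 kJ/s = 10584 kJ/h
ṁ = Q/Δh = 10584 / 235.93 = 44.861 kg/h

ṁ = 44.9 kg/h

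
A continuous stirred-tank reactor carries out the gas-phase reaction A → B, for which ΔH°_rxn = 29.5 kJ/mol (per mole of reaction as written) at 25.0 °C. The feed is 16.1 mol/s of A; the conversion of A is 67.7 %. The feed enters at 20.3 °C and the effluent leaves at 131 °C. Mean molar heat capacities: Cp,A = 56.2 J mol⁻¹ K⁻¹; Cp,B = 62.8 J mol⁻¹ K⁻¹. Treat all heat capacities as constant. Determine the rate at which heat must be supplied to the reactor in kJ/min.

Extent of reaction ξ = 0.677 × 16.1 = 10.9 mol/s
Reaction term: ξ·ΔH°_rxn = 10.9 × 29.5 = 321.54 kJ/s
Sensible, feed 20.3→25 °C: 4.2527 kJ/s
Outlet flows (mol/s): A 5.2003, B 10.9
Sensible, products 25→131 °C: 103.54 kJ/s
Q = ΔH = 429.33 kJ/s = 429.33 kW
Heat supplied = 25760 kJ/min

Q_in = 25800 kJ/min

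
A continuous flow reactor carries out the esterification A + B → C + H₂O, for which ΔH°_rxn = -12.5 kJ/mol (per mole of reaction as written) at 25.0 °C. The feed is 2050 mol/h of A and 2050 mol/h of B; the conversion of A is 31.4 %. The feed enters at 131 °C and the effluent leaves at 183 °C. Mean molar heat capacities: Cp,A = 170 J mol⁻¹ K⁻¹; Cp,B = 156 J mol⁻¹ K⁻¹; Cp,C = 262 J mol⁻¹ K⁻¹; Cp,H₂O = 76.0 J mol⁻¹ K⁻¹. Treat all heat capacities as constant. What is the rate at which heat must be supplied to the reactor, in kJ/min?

Extent of reaction ξ = 0.314 × 2050 = 643.7 mol/h
Reaction term: ξ·ΔH°_rxn = 643.7 × -12.5 = -8046.3 kJ/h
Sensible, feed 131→25 °C: -70840 kJ/h
Outlet flows (mol/h): A 1406.3, B 1406.3, C 643.7, H₂O 643.7
Sensible, products 25→183 °C: 106810 kJ/h
Q = ΔH = 27926 kJ/h = 7.7572 kW
Heat supplied = 465.43 kJ/min

Q_in = 465 kJ/min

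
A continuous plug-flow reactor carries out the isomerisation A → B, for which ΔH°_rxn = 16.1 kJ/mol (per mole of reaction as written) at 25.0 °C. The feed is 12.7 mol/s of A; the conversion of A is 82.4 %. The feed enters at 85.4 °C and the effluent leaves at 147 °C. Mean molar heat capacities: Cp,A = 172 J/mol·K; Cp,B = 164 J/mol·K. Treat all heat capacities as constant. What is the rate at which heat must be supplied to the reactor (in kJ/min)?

Q_in = 17600 kJ/min

Extent of reaction ξ = 0.824 × 12.7 = 10.465 mol/s
Reaction term: ξ·ΔH°_rxn = 10.465 × 16.1 = 168.48 kJ/s
Sensible, feed 85.4→25 °C: -131.94 kJ/s
Outlet flows (mol/s): A 2.2352, B 10.465
Sensible, products 25→147 °C: 256.28 kJ/s
Q = ΔH = 292.83 kJ/s = 292.83 kW
Heat supplied = 17570 kJ/min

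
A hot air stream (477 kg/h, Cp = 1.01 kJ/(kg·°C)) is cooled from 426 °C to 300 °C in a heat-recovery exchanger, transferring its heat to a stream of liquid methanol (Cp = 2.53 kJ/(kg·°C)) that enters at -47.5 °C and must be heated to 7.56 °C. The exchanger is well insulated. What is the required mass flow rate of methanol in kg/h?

Heat released by hot stream: Q = 477 × 1.01 × (426 − 300) = 60703 kJ/h
Energy balance on cold side (adiabatic exchanger): Q = ṁ_c·Cp_c·(T_c,out − T_c,in)
ṁ_c = 60703 / [2.53 × (7.56 − -47.5)] = 435.77 kg/h

ṁ_c = 436 kg/h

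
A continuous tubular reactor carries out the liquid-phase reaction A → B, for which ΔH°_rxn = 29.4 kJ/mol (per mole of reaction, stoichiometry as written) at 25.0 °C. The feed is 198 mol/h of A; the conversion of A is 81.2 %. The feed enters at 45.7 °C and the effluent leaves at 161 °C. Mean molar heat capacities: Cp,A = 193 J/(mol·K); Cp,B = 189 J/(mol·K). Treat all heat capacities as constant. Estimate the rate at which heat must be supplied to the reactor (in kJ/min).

Extent of reaction ξ = 0.812 × 198 = 160.78 mol/h
Reaction term: ξ·ΔH°_rxn = 160.78 × 29.4 = 4726.8 kJ/h
Sensible, feed 45.7→25 °C: -791.03 kJ/h
Outlet flows (mol/h): A 37.224, B 160.78
Sensible, products 25→161 °C: 5109.6 kJ/h
Q = ΔH = 9045.4 kJ/h = 2.5126 kW
Heat supplied = 150.76 kJ/min

Q_in = 151 kJ/min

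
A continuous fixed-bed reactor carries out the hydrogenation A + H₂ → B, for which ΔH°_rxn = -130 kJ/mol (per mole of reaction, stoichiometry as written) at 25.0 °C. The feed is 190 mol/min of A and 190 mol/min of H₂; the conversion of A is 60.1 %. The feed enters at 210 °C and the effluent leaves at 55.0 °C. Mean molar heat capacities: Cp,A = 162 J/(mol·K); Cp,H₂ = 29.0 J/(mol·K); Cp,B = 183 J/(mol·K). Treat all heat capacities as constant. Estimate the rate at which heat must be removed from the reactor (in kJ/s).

Q_out = 342 kJ/s

Extent of reaction ξ = 0.601 × 190 = 114.19 mol/min
Reaction term: ξ·ΔH°_rxn = 114.19 × -130 = -14845 kJ/min
Sensible, feed 210→25 °C: -6713.6 kJ/min
Outlet flows (mol/min): A 75.81, H₂ 75.81, B 114.19
Sensible, products 25→55.0 °C: 1061.3 kJ/min
Q = ΔH = -20497 kJ/min = -341.62 kW
Heat removed = 341.62 kJ/s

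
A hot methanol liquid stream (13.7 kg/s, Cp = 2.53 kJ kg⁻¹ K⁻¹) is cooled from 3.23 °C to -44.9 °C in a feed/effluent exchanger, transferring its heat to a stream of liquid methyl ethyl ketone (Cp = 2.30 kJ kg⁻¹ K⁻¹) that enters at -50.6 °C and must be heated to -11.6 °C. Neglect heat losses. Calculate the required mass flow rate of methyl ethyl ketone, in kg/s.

Heat released by hot stream: Q = 13.7 × 2.53 × (3.23 − -44.9) = 1668.2 kJ/s
Energy balance on cold side (adiabatic exchanger): Q = ṁ_c·Cp_c·(T_c,out − T_c,in)
ṁ_c = 1668.2 / [2.30 × (-11.6 − -50.6)] = 18.598 kg/s

ṁ_c = 18.6 kg/s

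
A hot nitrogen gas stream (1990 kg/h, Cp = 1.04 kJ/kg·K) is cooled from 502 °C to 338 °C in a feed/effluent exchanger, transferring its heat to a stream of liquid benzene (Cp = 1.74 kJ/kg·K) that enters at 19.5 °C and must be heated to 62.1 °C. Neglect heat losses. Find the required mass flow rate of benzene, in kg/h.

Heat released by hot stream: Q = 1990 × 1.04 × (502 − 338) = 339410 kJ/h
Energy balance on cold side (adiabatic exchanger): Q = ṁ_c·Cp_c·(T_c,out − T_c,in)
ṁ_c = 339410 / [1.74 × (62.1 − 19.5)] = 4579 kg/h

ṁ_c = 4580 kg/h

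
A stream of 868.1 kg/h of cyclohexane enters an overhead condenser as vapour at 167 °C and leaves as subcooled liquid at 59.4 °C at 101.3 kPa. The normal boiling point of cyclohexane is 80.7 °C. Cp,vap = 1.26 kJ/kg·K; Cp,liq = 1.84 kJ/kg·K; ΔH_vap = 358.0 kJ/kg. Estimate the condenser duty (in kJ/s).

Q_c = 122 kJ/s

vapour 167→80.7 °C: -108.74 kJ/kg
condensation at 80.7 °C: -358 kJ/kg
liquid 80.7→59.4 °C: -39.192 kJ/kg
Δh = -108.74 + -358 + -39.192 = -505.93 kJ/kg
Q = ṁ·Δh = 868.1 kg/h × -505.93 kJ/kg = -439200 kJ/h
|Q| = 122 kW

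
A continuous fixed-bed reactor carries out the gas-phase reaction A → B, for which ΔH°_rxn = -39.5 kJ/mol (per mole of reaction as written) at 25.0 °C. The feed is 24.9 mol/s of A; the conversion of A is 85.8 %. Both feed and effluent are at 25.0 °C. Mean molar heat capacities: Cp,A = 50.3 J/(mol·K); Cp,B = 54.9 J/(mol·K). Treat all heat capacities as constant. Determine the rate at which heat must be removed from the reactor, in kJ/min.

Extent of reaction ξ = 0.858 × 24.9 = 21.364 mol/s
Reaction term: ξ·ΔH°_rxn = 21.364 × -39.5 = -843.89 kJ/s
Q = ΔH = -843.89 kJ/s = -843.89 kW
Heat removed = 50633 kJ/min

Q_out = 50600 kJ/min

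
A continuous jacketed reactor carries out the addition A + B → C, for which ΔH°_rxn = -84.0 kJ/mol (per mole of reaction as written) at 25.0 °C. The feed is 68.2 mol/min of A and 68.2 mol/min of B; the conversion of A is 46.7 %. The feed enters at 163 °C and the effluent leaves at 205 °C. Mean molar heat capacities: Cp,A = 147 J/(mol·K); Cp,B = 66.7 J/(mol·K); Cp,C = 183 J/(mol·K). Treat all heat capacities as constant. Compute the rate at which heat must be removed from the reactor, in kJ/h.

Extent of reaction ξ = 0.467 × 68.2 = 31.849 mol/min
Reaction term: ξ·ΔH°_rxn = 31.849 × -84.0 = -2675.3 kJ/min
Sensible, feed 163→25 °C: -2011.3 kJ/min
Outlet flows (mol/min): A 36.351, B 36.351, C 31.849
Sensible, products 25→205 °C: 2447.4 kJ/min
Q = ΔH = -2239.2 kJ/min = -37.32 kW
Heat removed = 134350 kJ/h

Q_out = 134000 kJ/h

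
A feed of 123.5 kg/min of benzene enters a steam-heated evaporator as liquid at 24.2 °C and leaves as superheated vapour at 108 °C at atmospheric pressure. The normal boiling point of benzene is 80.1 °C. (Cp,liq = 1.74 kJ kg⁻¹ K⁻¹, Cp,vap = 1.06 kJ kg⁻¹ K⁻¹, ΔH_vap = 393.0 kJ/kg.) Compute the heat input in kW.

Q = 1070 kW

liquid 24.2→80.1 °C: 97.266 kJ/kg
vaporisation at 80.1 °C: 393 kJ/kg
vapour 80.1→108 °C: 29.574 kJ/kg
Δh = 97.266 + 393 + 29.574 = 519.84 kJ/kg
Q = ṁ·Δh = 123.5 kg/min × 519.84 kJ/kg = 64200 kJ/min
|Q| = 1070 kW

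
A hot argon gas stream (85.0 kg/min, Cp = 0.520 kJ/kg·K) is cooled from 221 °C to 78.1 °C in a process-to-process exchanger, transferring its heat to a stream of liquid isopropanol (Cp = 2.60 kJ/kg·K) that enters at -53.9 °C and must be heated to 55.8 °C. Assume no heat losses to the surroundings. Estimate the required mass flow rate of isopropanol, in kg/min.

ṁ_c = 22.1 kg/min

Heat released by hot stream: Q = 85.0 × 0.520 × (221 − 78.1) = 6316.2 kJ/min
Energy balance on cold side (adiabatic exchanger): Q = ṁ_c·Cp_c·(T_c,out − T_c,in)
ṁ_c = 6316.2 / [2.60 × (55.8 − -53.9)] = 22.145 kg/min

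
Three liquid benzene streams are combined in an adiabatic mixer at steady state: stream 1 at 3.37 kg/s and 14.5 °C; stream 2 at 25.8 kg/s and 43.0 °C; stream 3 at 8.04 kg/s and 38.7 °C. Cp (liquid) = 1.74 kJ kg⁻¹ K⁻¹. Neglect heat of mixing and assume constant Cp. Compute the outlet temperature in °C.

T_out = 39.5 °C

Adiabatic, steady state ⇒ Σ ṁᵢCp,ᵢ(T_out − Tᵢ) = 0
Σ ṁᵢCp,ᵢTᵢ = 3.37×1.74×14.5 + 25.8×1.74×43.0 + 8.04×1.74×38.7 = 2556.8
Σ ṁᵢCp,ᵢ = 3.37×1.74 + 25.8×1.74 + 8.04×1.74 = 64.745
T_out = 2556.8 / 64.745 = 39.49 °C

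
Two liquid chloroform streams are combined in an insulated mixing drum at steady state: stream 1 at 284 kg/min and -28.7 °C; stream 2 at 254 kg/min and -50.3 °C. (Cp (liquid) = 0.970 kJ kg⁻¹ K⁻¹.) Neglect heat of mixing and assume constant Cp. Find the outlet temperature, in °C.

T_out = -38.9 °C

Adiabatic, steady state ⇒ Σ ṁᵢCp,ᵢ(T_out − Tᵢ) = 0
T_out = Σ ṁᵢCp,ᵢTᵢ / Σ ṁᵢCp,ᵢ
      = -20299 / 521.86 = -38.898 °C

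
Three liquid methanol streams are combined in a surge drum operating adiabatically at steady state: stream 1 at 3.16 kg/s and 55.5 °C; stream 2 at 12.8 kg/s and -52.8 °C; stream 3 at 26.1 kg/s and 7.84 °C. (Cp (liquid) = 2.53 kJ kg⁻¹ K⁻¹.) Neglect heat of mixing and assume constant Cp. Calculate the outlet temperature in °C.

No heat crosses the boundary, so H_out = H_in.
T_out = Σ ṁᵢCp,ᵢTᵢ / Σ ṁᵢCp,ᵢ
      = -748.47 / 106.41 = -7.0337 °C

T_out = -7.03 °C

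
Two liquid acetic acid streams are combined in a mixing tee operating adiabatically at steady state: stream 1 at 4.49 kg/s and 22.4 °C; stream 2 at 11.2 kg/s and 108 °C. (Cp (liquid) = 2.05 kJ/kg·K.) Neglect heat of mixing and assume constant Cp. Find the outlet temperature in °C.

T_out = 83.5 °C

No heat crosses the boundary, so H_out = H_in.
Σ ṁᵢCp,ᵢTᵢ = 4.49×2.05×22.4 + 11.2×2.05×108 = 2685.9
Σ ṁᵢCp,ᵢ = 4.49×2.05 + 11.2×2.05 = 32.164
T_out = 2685.9 / 32.164 = 83.504 °C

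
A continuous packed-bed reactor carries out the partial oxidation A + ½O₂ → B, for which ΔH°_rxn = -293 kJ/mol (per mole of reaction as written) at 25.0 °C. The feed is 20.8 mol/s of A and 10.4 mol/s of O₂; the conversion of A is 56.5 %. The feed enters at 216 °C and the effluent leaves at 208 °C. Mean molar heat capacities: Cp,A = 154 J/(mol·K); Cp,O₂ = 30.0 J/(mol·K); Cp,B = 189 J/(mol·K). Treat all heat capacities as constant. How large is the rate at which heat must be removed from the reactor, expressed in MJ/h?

Q_out = 12300 MJ/h

Extent of reaction ξ = 0.565 × 20.8 = 11.752 mol/s
Reaction term: ξ·ΔH°_rxn = 11.752 × -293 = -3443.3 kJ/s
Sensible, feed 216→25 °C: -671.4 kJ/s
Outlet flows (mol/s): A 9.048, O₂ 4.524, B 11.752
Sensible, products 25→208 °C: 686.29 kJ/s
Q = ΔH = -3428.4 kJ/s = -3428.4 kW
Heat removed = 12342 MJ/h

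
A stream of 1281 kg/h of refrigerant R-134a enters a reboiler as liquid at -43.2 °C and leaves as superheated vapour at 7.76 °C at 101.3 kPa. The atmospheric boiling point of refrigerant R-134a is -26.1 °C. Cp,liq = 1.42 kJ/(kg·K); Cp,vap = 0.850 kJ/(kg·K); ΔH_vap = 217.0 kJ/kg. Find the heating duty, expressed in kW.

Q = 96.1 kW

liquid -43.2→-26.1 °C: 24.282 kJ/kg
vaporisation at -26.1 °C: 217 kJ/kg
vapour -26.1→7.76 °C: 28.781 kJ/kg
Δh = 24.282 + 217 + 28.781 = 270.06 kJ/kg
Q = ṁ·Δh = 1281 kg/h × 270.06 kJ/kg = 345950 kJ/h
|Q| = 96.097 kW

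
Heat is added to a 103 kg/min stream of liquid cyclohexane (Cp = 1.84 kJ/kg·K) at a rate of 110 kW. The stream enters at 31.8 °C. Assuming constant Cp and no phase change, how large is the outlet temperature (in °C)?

T_out = 66.6 °C

Q = 110 kW = 6600 kJ/min
ΔT = Q/(ṁ·Cp) = 6600/(103×1.84) = 34.825 K
T_out = 31.8 + 34.825 = 66.625 °C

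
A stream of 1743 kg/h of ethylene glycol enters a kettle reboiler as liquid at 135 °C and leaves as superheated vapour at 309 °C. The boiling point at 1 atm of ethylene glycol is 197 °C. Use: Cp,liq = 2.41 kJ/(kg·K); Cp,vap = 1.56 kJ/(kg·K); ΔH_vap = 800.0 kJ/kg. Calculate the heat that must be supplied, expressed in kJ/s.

Q = 544 kJ/s

liquid 135→197 °C: 149.42 kJ/kg
vaporisation at 197 °C: 800 kJ/kg
vapour 197→309 °C: 174.72 kJ/kg
Δh = 149.42 + 800 + 174.72 = 1124.1 kJ/kg
Q = ṁ·Δh = 1743 kg/h × 1124.1 kJ/kg = 1.9594e+06 kJ/h
|Q| = 544.27 kW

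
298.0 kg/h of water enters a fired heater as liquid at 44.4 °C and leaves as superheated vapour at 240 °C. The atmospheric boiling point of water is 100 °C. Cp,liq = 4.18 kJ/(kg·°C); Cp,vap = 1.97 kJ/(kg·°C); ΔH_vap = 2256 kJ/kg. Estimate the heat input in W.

Q = 229000 W

liquid 44.4→100 °C: 232.41 kJ/kg
vaporisation at 100 °C: 2256 kJ/kg
vapour 100→240 °C: 275.8 kJ/kg
Δh = 232.41 + 2256 + 275.8 = 2764.2 kJ/kg
Q = ṁ·Δh = 298.0 kg/h × 2764.2 kJ/kg = 823730 kJ/h
|Q| = 228.81 kW = 228810 W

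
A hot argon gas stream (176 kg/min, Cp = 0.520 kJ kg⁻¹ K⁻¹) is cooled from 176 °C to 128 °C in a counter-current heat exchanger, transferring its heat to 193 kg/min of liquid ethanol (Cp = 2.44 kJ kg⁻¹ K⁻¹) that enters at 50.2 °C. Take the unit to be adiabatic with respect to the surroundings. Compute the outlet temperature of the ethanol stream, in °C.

T_c,out = 59.5 °C

Heat released by hot stream: Q = 176 × 0.520 × (176 − 128) = 4393 kJ/min
Energy balance on cold side (adiabatic exchanger): Q = ṁ_c·Cp_c·(T_c,out − T_c,in)
T_c,out = 50.2 + 4393/(193 × 2.44) = 59.528 °C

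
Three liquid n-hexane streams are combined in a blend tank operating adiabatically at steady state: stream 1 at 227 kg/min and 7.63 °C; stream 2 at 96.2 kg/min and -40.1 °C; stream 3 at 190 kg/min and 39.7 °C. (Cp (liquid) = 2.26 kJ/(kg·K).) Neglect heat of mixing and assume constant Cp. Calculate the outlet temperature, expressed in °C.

No heat crosses the boundary, so H_out = H_in.
Σ ṁᵢCp,ᵢTᵢ = 227×2.26×7.63 + 96.2×2.26×-40.1 + 190×2.26×39.7 = 12243
Σ ṁᵢCp,ᵢ = 227×2.26 + 96.2×2.26 + 190×2.26 = 1159.8
T_out = 12243 / 1159.8 = 10.556 °C

T_out = 10.6 °C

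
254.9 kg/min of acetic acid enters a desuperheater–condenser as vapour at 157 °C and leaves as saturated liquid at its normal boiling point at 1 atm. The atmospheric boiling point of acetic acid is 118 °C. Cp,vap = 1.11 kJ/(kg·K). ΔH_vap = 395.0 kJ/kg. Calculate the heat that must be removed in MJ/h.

vapour 157→118 °C: -43.29 kJ/kg
condensation at 118 °C: -395 kJ/kg
Δh = -43.29 + -395 = -438.29 kJ/kg
Q = ṁ·Δh = 254.9 kg/min × -438.29 kJ/kg = -111720 kJ/min
|Q| = 1862 kW = 6703.2 MJ/h

Q_c = 6700 MJ/h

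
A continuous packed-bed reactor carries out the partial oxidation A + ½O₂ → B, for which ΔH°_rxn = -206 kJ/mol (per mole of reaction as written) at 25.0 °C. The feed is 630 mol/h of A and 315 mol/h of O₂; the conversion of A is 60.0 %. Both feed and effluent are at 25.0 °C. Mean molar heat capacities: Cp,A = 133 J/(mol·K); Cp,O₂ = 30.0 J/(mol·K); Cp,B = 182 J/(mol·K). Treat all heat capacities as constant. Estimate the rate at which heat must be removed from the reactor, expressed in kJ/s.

Extent of reaction ξ = 0.600 × 630 = 378 mol/h
Reaction term: ξ·ΔH°_rxn = 378 × -206 = -77868 kJ/h
Q = ΔH = -77868 kJ/h = -21.63 kW
Heat removed = 21.63 kJ/s

Q_out = 21.6 kJ/s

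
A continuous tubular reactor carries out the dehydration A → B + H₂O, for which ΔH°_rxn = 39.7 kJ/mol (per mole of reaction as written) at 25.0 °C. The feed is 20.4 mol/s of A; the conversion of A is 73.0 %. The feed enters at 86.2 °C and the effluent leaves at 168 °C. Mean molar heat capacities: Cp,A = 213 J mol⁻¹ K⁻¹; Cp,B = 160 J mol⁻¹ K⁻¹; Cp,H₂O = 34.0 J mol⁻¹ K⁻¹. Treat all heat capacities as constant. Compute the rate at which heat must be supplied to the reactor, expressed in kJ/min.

Extent of reaction ξ = 0.730 × 20.4 = 14.892 mol/s
Reaction term: ξ·ΔH°_rxn = 14.892 × 39.7 = 591.21 kJ/s
Sensible, feed 86.2→25 °C: -265.93 kJ/s
Outlet flows (mol/s): A 5.508, B 14.892, H₂O 14.892
Sensible, products 25→168 °C: 580.9 kJ/s
Q = ΔH = 906.19 kJ/s = 906.19 kW
Heat supplied = 54371 kJ/min

Q_in = 54400 kJ/min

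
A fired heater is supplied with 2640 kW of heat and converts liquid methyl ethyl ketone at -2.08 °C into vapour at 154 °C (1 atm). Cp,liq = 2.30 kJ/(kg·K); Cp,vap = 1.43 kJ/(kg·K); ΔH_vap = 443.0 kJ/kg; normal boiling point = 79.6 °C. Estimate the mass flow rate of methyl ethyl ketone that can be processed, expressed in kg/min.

Δh = 2.30×(79.6−-2.08) + 443.0 + 1.43×(154−79.6) = 737.26 kJ/kg
Q = 2640 kW = 2640 kJ/s = 158400 kJ/min
ṁ = Q/Δh = 158400 / 737.26 = 214.85 kg/min

ṁ = 215 kg/min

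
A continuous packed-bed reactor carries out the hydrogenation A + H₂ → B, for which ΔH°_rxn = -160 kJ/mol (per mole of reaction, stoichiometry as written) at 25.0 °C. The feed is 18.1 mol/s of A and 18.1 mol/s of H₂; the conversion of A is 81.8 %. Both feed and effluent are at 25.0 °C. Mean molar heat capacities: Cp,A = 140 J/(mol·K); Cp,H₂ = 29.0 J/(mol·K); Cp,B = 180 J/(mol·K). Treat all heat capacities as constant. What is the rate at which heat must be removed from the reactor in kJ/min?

Q_out = 142000 kJ/min

Extent of reaction ξ = 0.818 × 18.1 = 14.806 mol/s
Reaction term: ξ·ΔH°_rxn = 14.806 × -160 = -2368.9 kJ/s
Q = ΔH = -2368.9 kJ/s = -2368.9 kW
Heat removed = 142140 kJ/min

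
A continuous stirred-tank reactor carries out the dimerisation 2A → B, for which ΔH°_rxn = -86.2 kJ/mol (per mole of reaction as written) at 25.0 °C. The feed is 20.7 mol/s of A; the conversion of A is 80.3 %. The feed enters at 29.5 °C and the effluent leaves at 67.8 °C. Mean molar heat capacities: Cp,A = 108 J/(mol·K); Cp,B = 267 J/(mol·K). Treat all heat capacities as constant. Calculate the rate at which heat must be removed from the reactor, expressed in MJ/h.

Q_out = 2210 MJ/h

Extent of reaction ξ = 0.803 × 20.7 / 2 = 8.311 mol/s
Reaction term: ξ·ΔH°_rxn = 8.311 × -86.2 = -716.41 kJ/s
Sensible, feed 29.5→25 °C: -10.06 kJ/s
Outlet flows (mol/s): A 4.0779, B 8.311
Sensible, products 25→67.8 °C: 113.83 kJ/s
Q = ΔH = -612.65 kJ/s = -612.65 kW
Heat removed = 2205.5 MJ/h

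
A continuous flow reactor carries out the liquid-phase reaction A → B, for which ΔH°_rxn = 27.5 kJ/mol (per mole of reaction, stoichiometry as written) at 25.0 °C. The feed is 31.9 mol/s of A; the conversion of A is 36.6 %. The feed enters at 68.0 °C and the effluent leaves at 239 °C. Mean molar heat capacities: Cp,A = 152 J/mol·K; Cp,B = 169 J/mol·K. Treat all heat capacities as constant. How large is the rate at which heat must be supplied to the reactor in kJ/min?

Extent of reaction ξ = 0.366 × 31.9 = 11.675 mol/s
Reaction term: ξ·ΔH°_rxn = 11.675 × 27.5 = 321.07 kJ/s
Sensible, feed 68.0→25 °C: -208.5 kJ/s
Outlet flows (mol/s): A 20.225, B 11.675
Sensible, products 25→239 °C: 1080.1 kJ/s
Q = ΔH = 1192.7 kJ/s = 1192.7 kW
Heat supplied = 71562 kJ/min

Q_in = 71600 kJ/min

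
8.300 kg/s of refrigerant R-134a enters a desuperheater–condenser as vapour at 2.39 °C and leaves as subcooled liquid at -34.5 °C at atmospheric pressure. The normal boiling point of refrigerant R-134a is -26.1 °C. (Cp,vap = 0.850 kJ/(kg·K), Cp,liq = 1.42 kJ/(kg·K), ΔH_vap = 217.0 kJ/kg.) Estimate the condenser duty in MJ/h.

Q_c = 7560 MJ/h

vapour 2.39→-26.1 °C: -24.216 kJ/kg
condensation at -26.1 °C: -217 kJ/kg
liquid -26.1→-34.5 °C: -11.928 kJ/kg
Δh = -24.216 + -217 + -11.928 = -253.14 kJ/kg
Q = ṁ·Δh = 8.300 kg/s × -253.14 kJ/kg = -2101.1 kJ/s
|Q| = 2101.1 kW = 7564 MJ/h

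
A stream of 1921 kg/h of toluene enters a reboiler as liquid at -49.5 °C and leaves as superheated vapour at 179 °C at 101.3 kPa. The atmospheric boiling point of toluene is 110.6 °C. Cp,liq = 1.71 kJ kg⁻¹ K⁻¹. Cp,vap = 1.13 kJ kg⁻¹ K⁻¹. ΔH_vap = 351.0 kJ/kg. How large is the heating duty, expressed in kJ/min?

Q = 22500 kJ/min

liquid -49.5→110.6 °C: 273.77 kJ/kg
vaporisation at 110.6 °C: 351 kJ/kg
vapour 110.6→179 °C: 77.292 kJ/kg
Δh = 273.77 + 351 + 77.292 = 702.06 kJ/kg
Q = ṁ·Δh = 1921 kg/h × 702.06 kJ/kg = 1.3487e+06 kJ/h
|Q| = 374.63 kW = 22478 kJ/min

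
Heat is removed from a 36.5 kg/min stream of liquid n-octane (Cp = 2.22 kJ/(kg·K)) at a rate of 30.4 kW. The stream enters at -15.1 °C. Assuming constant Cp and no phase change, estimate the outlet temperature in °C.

T_out = -37.6 °C

Q = 30.4 kW = 1824 kJ/min
ΔT = Q/(ṁ·Cp) = 1824/(36.5×2.22) = 22.51 K
T_out = -15.1 − 22.51 = -37.61 °C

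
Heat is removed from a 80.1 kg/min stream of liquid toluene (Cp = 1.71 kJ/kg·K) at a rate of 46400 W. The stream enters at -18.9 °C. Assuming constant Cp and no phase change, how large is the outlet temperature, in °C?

T_out = -39.2 °C

Q = 46400 W = 2784 kJ/min
ΔT = Q/(ṁ·Cp) = 2784/(80.1×1.71) = 20.325 K
T_out = -18.9 − 20.325 = -39.225 °C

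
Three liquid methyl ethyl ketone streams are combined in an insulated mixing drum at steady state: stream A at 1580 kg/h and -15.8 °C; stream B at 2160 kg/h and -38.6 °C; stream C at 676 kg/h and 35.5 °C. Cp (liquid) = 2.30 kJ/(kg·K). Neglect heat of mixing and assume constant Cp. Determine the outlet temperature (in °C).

T_out = -19.1 °C

Adiabatic, steady state ⇒ Σ ṁᵢCp,ᵢ(T_out − Tᵢ) = 0
Σ ṁᵢCp,ᵢTᵢ = 1580×2.30×-15.8 + 2160×2.30×-38.6 + 676×2.30×35.5 = -193990
Σ ṁᵢCp,ᵢ = 1580×2.30 + 2160×2.30 + 676×2.30 = 10157
T_out = -193990 / 10157 = -19.099 °C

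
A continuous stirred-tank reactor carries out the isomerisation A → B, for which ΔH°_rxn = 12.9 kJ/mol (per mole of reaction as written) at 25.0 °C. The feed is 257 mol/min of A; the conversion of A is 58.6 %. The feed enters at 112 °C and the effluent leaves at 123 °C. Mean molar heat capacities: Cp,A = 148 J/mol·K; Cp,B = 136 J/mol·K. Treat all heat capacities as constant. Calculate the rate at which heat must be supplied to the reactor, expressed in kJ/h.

Extent of reaction ξ = 0.586 × 257 = 150.6 mol/min
Reaction term: ξ·ΔH°_rxn = 150.6 × 12.9 = 1942.8 kJ/min
Sensible, feed 112→25 °C: -3309.1 kJ/min
Outlet flows (mol/min): A 106.4, B 150.6
Sensible, products 25→123 °C: 3550.4 kJ/min
Q = ΔH = 2184.1 kJ/min = 36.401 kW
Heat supplied = 131040 kJ/h

Q_in = 131000 kJ/h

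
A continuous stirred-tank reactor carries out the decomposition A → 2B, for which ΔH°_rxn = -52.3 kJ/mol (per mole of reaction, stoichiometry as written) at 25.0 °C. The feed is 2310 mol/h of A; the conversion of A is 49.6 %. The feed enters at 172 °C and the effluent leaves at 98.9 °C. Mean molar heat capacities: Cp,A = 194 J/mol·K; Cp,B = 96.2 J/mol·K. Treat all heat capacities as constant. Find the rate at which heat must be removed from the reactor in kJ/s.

Extent of reaction ξ = 0.496 × 2310 = 1145.8 mol/h
Reaction term: ξ·ΔH°_rxn = 1145.8 × -52.3 = -59923 kJ/h
Sensible, feed 172→25 °C: -65877 kJ/h
Outlet flows (mol/h): A 1164.2, B 2291.5
Sensible, products 25→98.9 °C: 32982 kJ/h
Q = ΔH = -92818 kJ/h = -25.783 kW
Heat removed = 25.783 kJ/s

Q_out = 25.8 kJ/s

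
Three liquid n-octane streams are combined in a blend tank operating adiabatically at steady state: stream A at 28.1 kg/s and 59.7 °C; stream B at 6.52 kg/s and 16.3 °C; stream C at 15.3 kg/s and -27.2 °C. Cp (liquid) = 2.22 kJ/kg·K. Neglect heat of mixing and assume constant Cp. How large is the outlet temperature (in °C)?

T_out = 27.4 °C

Energy balance with Q = 0: Σ ṁᵢCp,ᵢ(T_out − Tᵢ) = 0
T_out = Σ ṁᵢCp,ᵢTᵢ / Σ ṁᵢCp,ᵢ
      = 3036.3 / 110.82 = 27.398 °C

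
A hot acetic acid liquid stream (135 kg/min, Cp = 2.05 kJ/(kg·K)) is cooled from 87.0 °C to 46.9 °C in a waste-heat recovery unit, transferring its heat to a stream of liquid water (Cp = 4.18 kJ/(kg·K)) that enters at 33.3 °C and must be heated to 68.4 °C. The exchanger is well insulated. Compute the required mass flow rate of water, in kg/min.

Heat released by hot stream: Q = 135 × 2.05 × (87.0 − 46.9) = 11098 kJ/min
Energy balance on cold side (adiabatic exchanger): Q = ṁ_c·Cp_c·(T_c,out − T_c,in)
ṁ_c = 11098 / [4.18 × (68.4 − 33.3)] = 75.639 kg/min

ṁ_c = 75.6 kg/min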